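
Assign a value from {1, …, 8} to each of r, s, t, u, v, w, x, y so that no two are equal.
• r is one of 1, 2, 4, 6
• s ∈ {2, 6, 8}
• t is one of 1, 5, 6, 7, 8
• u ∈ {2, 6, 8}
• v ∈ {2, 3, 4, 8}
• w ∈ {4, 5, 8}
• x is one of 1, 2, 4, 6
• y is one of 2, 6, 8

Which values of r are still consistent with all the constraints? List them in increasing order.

The 8 variables together cover exactly {1, 2, 3, 4, 5, 6, 7, 8} — 8 values for 8 variables — and 3 appears only in v's list, so v = 3.
The 7 still-open variables draw from only 7 values {1, 2, 4, 5, 6, 7, 8}, so each is used; only t can be 7, hence t = 7.
Among the 6 still-open variables, 5 fits only w (and all 6 values in {1, 2, 4, 5, 6, 8} must be used), so w = 5.
s, u, y between them cover only {2, 6, 8} — a naked triple. Remove those values from r, x.
No further eliminations apply; r can still be any of 1, 4.

1, 4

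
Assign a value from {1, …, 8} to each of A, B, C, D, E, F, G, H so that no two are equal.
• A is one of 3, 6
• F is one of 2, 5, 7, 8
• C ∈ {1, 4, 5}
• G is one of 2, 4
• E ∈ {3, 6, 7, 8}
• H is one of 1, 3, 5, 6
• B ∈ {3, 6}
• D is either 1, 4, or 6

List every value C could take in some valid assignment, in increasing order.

1, 4, 5

A and B share exactly the 2 values {3, 6}; by pigeonhole those values go to them, so strike 3, 6 from D, E, H.
C, D, H share exactly the 3 values {1, 4, 5}; by pigeonhole those values go to them, so strike 1, 4, 5 from F, G.
G has just one choice, so G = 2. Eliminate 2 elsewhere: F.
No further eliminations apply; C can still be any of 1, 4, 5.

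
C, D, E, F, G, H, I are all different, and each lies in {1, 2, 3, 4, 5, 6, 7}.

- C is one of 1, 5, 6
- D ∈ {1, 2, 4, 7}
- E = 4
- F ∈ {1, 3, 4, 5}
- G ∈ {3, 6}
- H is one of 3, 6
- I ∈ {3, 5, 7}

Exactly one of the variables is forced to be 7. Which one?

I

E must be 4 (only option left). Remove 4 from D, F.
The 6 still-open variables together cover exactly {1, 2, 3, 5, 6, 7} — 6 values for 6 variables — and 2 appears only in D's list, so D = 2.
The 5 still-open variables together cover exactly {1, 3, 5, 6, 7} — 5 values for 5 variables — and 7 appears only in I's list, so I = 7.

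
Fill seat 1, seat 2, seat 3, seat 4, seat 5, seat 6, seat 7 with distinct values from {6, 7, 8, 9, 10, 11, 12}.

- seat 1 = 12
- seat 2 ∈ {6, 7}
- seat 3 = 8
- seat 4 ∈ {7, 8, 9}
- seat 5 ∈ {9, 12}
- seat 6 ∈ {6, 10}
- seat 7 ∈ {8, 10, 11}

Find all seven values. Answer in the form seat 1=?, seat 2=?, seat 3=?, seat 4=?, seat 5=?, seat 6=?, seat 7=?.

seat 1=12, seat 2=6, seat 3=8, seat 4=7, seat 5=9, seat 6=10, seat 7=11

seat 1 must be 12 (only option left). Eliminate 12 elsewhere: seat 5.
seat 3's domain is down to {8}, so seat 3 = 8. Remove 8 from seat 4, seat 7.
That leaves seat 5 = 9. Strike 9 from seat 4.
seat 4's domain is down to {7}, so seat 4 = 7. Eliminate 7 elsewhere: seat 2.
seat 2 must be 6 (only option left). So seat 6 can't be 6.
seat 6's domain is down to {10}, so seat 6 = 10. Strike 10 from seat 7.
seat 7's domain is down to {11}, so seat 7 = 11.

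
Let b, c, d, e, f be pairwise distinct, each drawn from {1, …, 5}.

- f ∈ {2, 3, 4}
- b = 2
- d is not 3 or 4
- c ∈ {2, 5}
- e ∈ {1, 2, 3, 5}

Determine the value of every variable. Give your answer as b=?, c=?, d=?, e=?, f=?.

b must be 2 (only option left). Remove 2 from c, d, e, f.
c has just one choice, so c = 5. Remove 5 from d, e.
d's domain is down to {1}, so d = 1. Eliminate 1 elsewhere: e.
e's domain is down to {3}, so e = 3. Eliminate 3 elsewhere: f.
That leaves f = 4.

b=2, c=5, d=1, e=3, f=4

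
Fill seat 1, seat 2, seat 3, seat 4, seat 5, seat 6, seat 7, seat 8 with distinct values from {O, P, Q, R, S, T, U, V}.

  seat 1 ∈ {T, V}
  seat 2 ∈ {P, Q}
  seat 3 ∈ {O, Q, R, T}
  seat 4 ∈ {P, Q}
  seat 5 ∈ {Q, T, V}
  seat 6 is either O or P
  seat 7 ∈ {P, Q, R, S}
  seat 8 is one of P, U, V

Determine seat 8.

U

The 8 variables draw from only 8 values {O, P, Q, R, S, T, U, V}, so each is used; only seat 7 can be S, hence seat 7 = S.
The 7 still-open variables draw from only 7 values {O, P, Q, R, T, U, V}, so each is used; only seat 3 can be R, hence seat 3 = R.
The 6 still-open variables together cover exactly {O, P, Q, T, U, V} — 6 values for 6 variables — and O appears only in seat 6's list, so seat 6 = O.
Among the 5 still-open variables, U fits only seat 8 (and all 5 values in {P, Q, T, U, V} must be used), so seat 8 = U.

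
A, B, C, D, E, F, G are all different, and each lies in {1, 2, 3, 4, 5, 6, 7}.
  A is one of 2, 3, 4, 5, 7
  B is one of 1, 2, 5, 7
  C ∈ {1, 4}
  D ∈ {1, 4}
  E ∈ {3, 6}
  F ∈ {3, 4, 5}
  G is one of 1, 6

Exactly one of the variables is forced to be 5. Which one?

C and D share exactly the 2 values {1, 4}; by pigeonhole those values go to them, so strike 1, 4 from A, B, F, G.
G has just one choice, so G = 6. So E can't be 6.
E must be 3 (only option left). Remove 3 from A, F.
So 5 goes to F.

F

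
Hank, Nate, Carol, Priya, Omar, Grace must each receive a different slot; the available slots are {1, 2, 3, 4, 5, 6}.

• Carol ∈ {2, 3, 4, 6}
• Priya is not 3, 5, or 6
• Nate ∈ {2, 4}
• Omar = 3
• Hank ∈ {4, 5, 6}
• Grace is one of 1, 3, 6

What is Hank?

5

Omar must be 3 (only option left). Remove 3 from Carol, Grace.
The 5 still-open variables draw from only 5 values {1, 2, 4, 5, 6}, so each is used; only Hank can be 5, hence Hank = 5.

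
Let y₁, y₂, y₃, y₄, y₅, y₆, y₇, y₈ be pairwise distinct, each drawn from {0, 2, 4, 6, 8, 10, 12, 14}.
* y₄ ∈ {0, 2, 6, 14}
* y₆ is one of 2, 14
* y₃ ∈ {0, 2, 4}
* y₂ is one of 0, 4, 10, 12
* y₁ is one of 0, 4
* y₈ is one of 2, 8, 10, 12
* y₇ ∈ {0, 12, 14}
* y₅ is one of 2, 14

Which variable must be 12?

The 8 variables draw from only 8 values {0, 2, 4, 6, 8, 10, 12, 14}, so each is used; only y₄ can be 6, hence y₄ = 6.
The 7 still-open variables draw from only 7 values {0, 2, 4, 8, 10, 12, 14}, so each is used; only y₈ can be 8, hence y₈ = 8.
The 6 still-open variables draw from only 6 values {0, 2, 4, 10, 12, 14}, so each is used; only y₂ can be 10, hence y₂ = 10.
The 5 still-open variables draw from only 5 values {0, 2, 4, 12, 14}, so each is used; only y₇ can be 12, hence y₇ = 12.

y₇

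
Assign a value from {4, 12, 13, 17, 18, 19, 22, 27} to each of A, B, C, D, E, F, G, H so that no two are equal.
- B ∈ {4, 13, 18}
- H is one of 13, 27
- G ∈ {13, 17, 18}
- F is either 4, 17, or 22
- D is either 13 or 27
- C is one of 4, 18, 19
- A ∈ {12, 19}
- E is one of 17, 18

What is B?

The 8 variables draw from only 8 values {4, 12, 13, 17, 18, 19, 22, 27}, so each is used; only A can be 12, hence A = 12.
The 7 still-open variables draw from only 7 values {4, 13, 17, 18, 19, 22, 27}, so each is used; only C can be 19, hence C = 19.
Among the 6 still-open variables, 22 fits only F (and all 6 values in {4, 13, 17, 18, 22, 27} must be used), so F = 22.
Among the 5 still-open variables, 4 fits only B (and all 5 values in {4, 13, 17, 18, 27} must be used), so B = 4.

4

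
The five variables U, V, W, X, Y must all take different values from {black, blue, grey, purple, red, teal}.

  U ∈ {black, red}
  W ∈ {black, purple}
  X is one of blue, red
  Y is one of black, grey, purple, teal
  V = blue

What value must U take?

V has just one choice, so V = blue. So X can't be blue.
That leaves X = red. Remove red from U.
So U = black.

black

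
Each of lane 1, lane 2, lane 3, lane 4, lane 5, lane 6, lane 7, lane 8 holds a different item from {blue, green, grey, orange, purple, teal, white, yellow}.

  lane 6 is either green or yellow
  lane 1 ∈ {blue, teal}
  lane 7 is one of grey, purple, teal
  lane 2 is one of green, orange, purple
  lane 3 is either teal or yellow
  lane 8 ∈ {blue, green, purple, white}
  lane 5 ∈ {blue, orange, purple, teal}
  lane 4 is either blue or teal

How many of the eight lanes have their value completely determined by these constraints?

4

The 8 variables together cover exactly {blue, green, grey, orange, purple, teal, white, yellow} — 8 values for 8 variables — and grey appears only in lane 7's list, so lane 7 = grey.
The 7 still-open variables draw from only 7 values {blue, green, orange, purple, teal, white, yellow}, so each is used; only lane 8 can be white, hence lane 8 = white.
The 2 variables lane 1 and lane 4 are confined to {blue, teal}, which locks those values in; drop them from lane 3, lane 5.
lane 3's domain is down to {yellow}, so lane 3 = yellow. Strike yellow from lane 6.
lane 6's domain is down to {green}, so lane 6 = green. So lane 2 can't be green.
Determined: lane 3=yellow, lane 6=green, lane 7=grey, lane 8=white. The other lanes each still have more than one consistent value. That makes 4.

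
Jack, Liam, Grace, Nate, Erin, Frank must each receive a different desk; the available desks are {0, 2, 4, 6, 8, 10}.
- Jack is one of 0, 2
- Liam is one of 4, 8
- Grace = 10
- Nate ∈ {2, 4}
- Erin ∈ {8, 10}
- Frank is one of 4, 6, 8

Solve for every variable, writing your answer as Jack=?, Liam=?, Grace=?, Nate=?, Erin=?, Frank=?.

Grace's domain is down to {10}, so Grace = 10. Remove 10 from Erin.
Erin must be 8 (only option left). Strike 8 from Liam, Frank.
Liam must be 4 (only option left). Strike 4 from Nate, Frank.
Nate's domain is down to {2}, so Nate = 2. Eliminate 2 elsewhere: Jack.
Frank has just one choice, so Frank = 6.
That leaves Jack = 0.

Jack=0, Liam=4, Grace=10, Nate=2, Erin=8, Frank=6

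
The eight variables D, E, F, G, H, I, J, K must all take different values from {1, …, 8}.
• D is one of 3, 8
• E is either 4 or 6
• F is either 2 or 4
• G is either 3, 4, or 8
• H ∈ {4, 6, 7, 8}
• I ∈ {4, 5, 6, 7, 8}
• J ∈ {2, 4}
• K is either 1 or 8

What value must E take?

Among the 8 variables, 1 fits only K (and all 8 values in {1, 2, 3, 4, 5, 6, 7, 8} must be used), so K = 1.
The 7 still-open variables together cover exactly {2, 3, 4, 5, 6, 7, 8} — 7 values for 7 variables — and 5 appears only in I's list, so I = 5.
The 6 still-open variables draw from only 6 values {2, 3, 4, 6, 7, 8}, so each is used; only H can be 7, hence H = 7.
The 5 still-open variables draw from only 5 values {2, 3, 4, 6, 8}, so each is used; only E can be 6, hence E = 6.

6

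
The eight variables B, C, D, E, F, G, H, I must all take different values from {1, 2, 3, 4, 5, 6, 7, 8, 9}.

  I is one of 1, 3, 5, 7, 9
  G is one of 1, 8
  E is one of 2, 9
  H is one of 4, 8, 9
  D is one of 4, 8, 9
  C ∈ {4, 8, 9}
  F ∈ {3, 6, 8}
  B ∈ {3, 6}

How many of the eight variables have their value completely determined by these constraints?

2

C, D, H share exactly the 3 values {4, 8, 9}; by pigeonhole those values go to them, so strike 4, 8, 9 from E, F, G, I.
E's domain is down to {2}, so E = 2.
G has just one choice, so G = 1. Remove 1 from I.
The 2 variables B and F are confined to {3, 6}, which locks those values in; drop them from I.
Determined: E=2, G=1. The other variables each still have more than one consistent value. That makes 2.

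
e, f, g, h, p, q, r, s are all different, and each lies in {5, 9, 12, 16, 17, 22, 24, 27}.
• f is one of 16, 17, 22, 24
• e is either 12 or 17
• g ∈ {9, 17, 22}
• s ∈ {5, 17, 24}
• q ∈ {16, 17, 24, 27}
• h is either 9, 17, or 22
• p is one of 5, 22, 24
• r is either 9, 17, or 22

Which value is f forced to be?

16

The 8 variables together cover exactly {5, 9, 12, 16, 17, 22, 24, 27} — 8 values for 8 variables — and 12 appears only in e's list, so e = 12.
The 7 still-open variables together cover exactly {5, 9, 16, 17, 22, 24, 27} — 7 values for 7 variables — and 27 appears only in q's list, so q = 27.
Among the 6 still-open variables, 16 fits only f (and all 6 values in {5, 9, 16, 17, 22, 24} must be used), so f = 16.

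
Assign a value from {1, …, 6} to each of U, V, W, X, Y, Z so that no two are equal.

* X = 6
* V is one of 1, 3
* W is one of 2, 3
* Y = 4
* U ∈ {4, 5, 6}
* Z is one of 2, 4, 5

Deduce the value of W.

3

X must be 6 (only option left). So U can't be 6.
That leaves Y = 4. Remove 4 from U, Z.
U has just one choice, so U = 5. Remove 5 from Z.
Z must be 2 (only option left). So W can't be 2.
So W = 3.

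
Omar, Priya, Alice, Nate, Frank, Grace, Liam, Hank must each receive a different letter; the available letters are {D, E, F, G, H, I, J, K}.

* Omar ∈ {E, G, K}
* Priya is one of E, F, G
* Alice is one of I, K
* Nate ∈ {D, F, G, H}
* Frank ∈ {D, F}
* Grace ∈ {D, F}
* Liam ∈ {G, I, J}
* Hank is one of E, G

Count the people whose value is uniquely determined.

The 8 variables draw from only 8 values {D, E, F, G, H, I, J, K}, so each is used; only Nate can be H, hence Nate = H.
Among the 7 still-open variables, J fits only Liam (and all 7 values in {D, E, F, G, I, J, K} must be used), so Liam = J.
The 6 still-open variables together cover exactly {D, E, F, G, I, K} — 6 values for 6 variables — and I appears only in Alice's list, so Alice = I.
The 5 still-open variables draw from only 5 values {D, E, F, G, K}, so each is used; only Omar can be K, hence Omar = K.
Frank and Grace share exactly the 2 values {D, F}; by pigeonhole those values go to them, so strike D, F from Priya.
Determined: Omar=K, Alice=I, Nate=H, Liam=J. The other people each still have more than one consistent value. That makes 4.

4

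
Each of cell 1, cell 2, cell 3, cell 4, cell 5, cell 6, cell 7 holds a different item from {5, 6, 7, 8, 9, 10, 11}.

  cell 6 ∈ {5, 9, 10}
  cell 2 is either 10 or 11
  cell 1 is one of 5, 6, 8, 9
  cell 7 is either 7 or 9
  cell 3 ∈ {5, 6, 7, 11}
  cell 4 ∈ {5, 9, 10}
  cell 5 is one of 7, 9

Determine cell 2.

11

Among the 7 variables, 8 fits only cell 1 (and all 7 values in {5, 6, 7, 8, 9, 10, 11} must be used), so cell 1 = 8.
The 6 still-open variables draw from only 6 values {5, 6, 7, 9, 10, 11}, so each is used; only cell 3 can be 6, hence cell 3 = 6.
Among the 5 still-open variables, 11 fits only cell 2 (and all 5 values in {5, 7, 9, 10, 11} must be used), so cell 2 = 11.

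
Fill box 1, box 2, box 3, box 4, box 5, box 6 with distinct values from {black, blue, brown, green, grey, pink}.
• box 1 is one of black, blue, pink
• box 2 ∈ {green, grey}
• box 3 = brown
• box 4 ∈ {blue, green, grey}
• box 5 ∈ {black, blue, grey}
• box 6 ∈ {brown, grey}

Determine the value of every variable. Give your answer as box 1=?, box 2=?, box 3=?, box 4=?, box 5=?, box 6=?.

box 1=pink, box 2=green, box 3=brown, box 4=blue, box 5=black, box 6=grey

box 3 has just one choice, so box 3 = brown. So box 6 can't be brown.
box 6 has just one choice, so box 6 = grey. Eliminate grey elsewhere: box 2, box 4, box 5.
box 2's domain is down to {green}, so box 2 = green. Strike green from box 4.
box 4's domain is down to {blue}, so box 4 = blue. So box 1, box 5 can't be blue.
box 5 must be black (only option left). So box 1 can't be black.
That leaves box 1 = pink.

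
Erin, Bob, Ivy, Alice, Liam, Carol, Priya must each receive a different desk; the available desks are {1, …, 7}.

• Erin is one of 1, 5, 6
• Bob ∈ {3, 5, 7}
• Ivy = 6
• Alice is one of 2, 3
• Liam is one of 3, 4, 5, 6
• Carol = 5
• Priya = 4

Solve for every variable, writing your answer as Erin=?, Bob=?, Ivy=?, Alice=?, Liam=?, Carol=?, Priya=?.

Erin=1, Bob=7, Ivy=6, Alice=2, Liam=3, Carol=5, Priya=4

Ivy's domain is down to {6}, so Ivy = 6. Remove 6 from Erin, Liam.
Carol has just one choice, so Carol = 5. Remove 5 from Erin, Bob, Liam.
Priya must be 4 (only option left). Remove 4 from Liam.
Erin must be 1 (only option left).
Liam has just one choice, so Liam = 3. Strike 3 from Bob, Alice.
That leaves Bob = 7.
That leaves Alice = 2.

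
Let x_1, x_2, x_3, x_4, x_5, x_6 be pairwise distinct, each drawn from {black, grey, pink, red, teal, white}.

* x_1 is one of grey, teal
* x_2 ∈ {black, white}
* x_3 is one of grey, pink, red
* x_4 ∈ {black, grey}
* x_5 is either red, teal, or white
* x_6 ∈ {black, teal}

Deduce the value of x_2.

white

The 6 variables together cover exactly {black, grey, pink, red, teal, white} — 6 values for 6 variables — and pink appears only in x_3's list, so x_3 = pink.
The 5 still-open variables draw from only 5 values {black, grey, red, teal, white}, so each is used; only x_5 can be red, hence x_5 = red.
The 4 still-open variables together cover exactly {black, grey, teal, white} — 4 values for 4 variables — and white appears only in x_2's list, so x_2 = white.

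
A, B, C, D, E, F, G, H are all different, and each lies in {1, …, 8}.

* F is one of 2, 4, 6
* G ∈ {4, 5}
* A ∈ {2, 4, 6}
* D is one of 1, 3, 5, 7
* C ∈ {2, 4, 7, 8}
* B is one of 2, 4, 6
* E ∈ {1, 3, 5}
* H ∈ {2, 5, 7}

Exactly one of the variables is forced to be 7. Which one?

H

The 8 variables draw from only 8 values {1, 2, 3, 4, 5, 6, 7, 8}, so each is used; only C can be 8, hence C = 8.
A, B, F between them cover only {2, 4, 6} — a naked triple. Remove those values from G, H.
G's domain is down to {5}, so G = 5. Remove 5 from D, E, H.
So 7 goes to H.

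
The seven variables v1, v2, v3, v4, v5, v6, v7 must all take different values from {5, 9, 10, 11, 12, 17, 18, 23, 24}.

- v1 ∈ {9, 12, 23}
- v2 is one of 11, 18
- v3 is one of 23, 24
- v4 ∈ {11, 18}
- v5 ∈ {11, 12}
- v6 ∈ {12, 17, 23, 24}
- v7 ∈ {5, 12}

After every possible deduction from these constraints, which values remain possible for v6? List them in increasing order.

The 2 variables v2 and v4 are confined to {11, 18}, which locks those values in; drop them from v5.
v5's domain is down to {12}, so v5 = 12. Eliminate 12 elsewhere: v1, v6, v7.
v7's domain is down to {5}, so v7 = 5.
No further eliminations apply; v6 can still be any of 17, 23, 24.

17, 23, 24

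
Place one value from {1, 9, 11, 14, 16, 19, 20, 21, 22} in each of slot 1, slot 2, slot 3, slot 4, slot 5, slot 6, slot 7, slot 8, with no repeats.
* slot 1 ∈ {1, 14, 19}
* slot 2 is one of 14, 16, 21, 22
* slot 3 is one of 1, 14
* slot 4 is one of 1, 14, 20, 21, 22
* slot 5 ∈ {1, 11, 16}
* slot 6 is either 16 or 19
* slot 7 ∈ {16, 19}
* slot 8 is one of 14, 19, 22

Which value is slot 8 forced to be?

The 8 variables draw from only 8 values {1, 11, 14, 16, 19, 20, 21, 22}, so each is used; only slot 5 can be 11, hence slot 5 = 11.
Among the 7 still-open variables, 20 fits only slot 4 (and all 7 values in {1, 14, 16, 19, 20, 21, 22} must be used), so slot 4 = 20.
The 6 still-open variables together cover exactly {1, 14, 16, 19, 21, 22} — 6 values for 6 variables — and 21 appears only in slot 2's list, so slot 2 = 21.
The 5 still-open variables draw from only 5 values {1, 14, 16, 19, 22}, so each is used; only slot 8 can be 22, hence slot 8 = 22.

22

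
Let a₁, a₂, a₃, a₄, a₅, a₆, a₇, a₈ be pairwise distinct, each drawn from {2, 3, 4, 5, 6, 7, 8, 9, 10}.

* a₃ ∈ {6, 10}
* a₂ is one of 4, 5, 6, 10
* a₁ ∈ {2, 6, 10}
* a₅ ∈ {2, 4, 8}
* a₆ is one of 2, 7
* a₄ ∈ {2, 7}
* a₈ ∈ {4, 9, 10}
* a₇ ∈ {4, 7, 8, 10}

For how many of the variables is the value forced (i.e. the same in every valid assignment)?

The 8 variables together cover exactly {2, 4, 5, 6, 7, 8, 9, 10} — 8 values for 8 variables — and 5 appears only in a₂'s list, so a₂ = 5.
The 7 still-open variables together cover exactly {2, 4, 6, 7, 8, 9, 10} — 7 values for 7 variables — and 9 appears only in a₈'s list, so a₈ = 9.
a₄ and a₆ share exactly the 2 values {2, 7}; by pigeonhole those values go to them, so strike 2, 7 from a₁, a₅, a₇.
a₁ and a₃ share exactly the 2 values {6, 10}; by pigeonhole those values go to them, so strike 6, 10 from a₇.
Determined: a₂=5, a₈=9. The other variables each still have more than one consistent value. That makes 2.

2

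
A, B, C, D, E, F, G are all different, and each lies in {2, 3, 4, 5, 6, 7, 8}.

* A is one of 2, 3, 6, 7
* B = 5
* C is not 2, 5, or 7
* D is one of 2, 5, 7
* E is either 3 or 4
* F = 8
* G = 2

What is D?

B has just one choice, so B = 5. Strike 5 from D.
F has just one choice, so F = 8. So C can't be 8.
G's domain is down to {2}, so G = 2. So A, D can't be 2.
So D = 7.

7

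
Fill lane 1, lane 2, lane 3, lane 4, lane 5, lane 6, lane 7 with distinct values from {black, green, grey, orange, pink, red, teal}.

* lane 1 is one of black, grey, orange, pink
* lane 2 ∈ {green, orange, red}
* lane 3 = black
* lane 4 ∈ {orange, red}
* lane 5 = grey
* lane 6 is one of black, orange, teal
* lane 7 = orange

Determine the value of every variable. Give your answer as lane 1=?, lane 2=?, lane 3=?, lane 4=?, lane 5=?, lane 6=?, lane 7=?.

lane 1=pink, lane 2=green, lane 3=black, lane 4=red, lane 5=grey, lane 6=teal, lane 7=orange

lane 3 has just one choice, so lane 3 = black. Eliminate black elsewhere: lane 1, lane 6.
lane 5 has just one choice, so lane 5 = grey. Remove grey from lane 1.
That leaves lane 7 = orange. So lane 1, lane 2, lane 4, lane 6 can't be orange.
lane 1 has just one choice, so lane 1 = pink.
lane 4 must be red (only option left). Remove red from lane 2.
lane 6's domain is down to {teal}, so lane 6 = teal.
lane 2 must be green (only option left).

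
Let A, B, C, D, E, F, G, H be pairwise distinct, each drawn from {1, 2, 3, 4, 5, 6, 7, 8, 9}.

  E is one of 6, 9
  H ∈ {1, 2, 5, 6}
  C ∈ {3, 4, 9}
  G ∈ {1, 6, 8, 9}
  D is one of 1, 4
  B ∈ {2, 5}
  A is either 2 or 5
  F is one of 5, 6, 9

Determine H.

The 8 variables draw from only 8 values {1, 2, 3, 4, 5, 6, 8, 9}, so each is used; only C can be 3, hence C = 3.
Among the 7 still-open variables, 4 fits only D (and all 7 values in {1, 2, 4, 5, 6, 8, 9} must be used), so D = 4.
The 6 still-open variables together cover exactly {1, 2, 5, 6, 8, 9} — 6 values for 6 variables — and 8 appears only in G's list, so G = 8.
The 5 still-open variables together cover exactly {1, 2, 5, 6, 9} — 5 values for 5 variables — and 1 appears only in H's list, so H = 1.

1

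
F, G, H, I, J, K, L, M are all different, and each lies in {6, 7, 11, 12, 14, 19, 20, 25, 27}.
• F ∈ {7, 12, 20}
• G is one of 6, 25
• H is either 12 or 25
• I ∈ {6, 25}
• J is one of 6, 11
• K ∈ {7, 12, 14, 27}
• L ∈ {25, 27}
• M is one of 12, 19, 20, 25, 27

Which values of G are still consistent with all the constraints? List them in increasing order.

6, 25

G and I share exactly the 2 values {6, 25}; by pigeonhole those values go to them, so strike 6, 25 from H, J, L, M.
H must be 12 (only option left). Strike 12 from F, K, M.
J must be 11 (only option left).
L has just one choice, so L = 27. Eliminate 27 elsewhere: K, M.
No further eliminations apply; G can still be any of 6, 25.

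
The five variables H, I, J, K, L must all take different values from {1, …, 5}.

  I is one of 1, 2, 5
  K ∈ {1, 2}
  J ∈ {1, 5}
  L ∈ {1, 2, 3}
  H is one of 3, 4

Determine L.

Among the 5 variables, 4 fits only H (and all 5 values in {1, 2, 3, 4, 5} must be used), so H = 4.
The 4 still-open variables draw from only 4 values {1, 2, 3, 5}, so each is used; only L can be 3, hence L = 3.

3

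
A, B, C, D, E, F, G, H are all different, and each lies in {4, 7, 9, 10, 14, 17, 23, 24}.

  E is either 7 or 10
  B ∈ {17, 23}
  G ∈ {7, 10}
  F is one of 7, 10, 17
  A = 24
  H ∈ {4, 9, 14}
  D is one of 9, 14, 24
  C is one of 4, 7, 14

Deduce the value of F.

A has just one choice, so A = 24. So D can't be 24.
The 7 still-open variables together cover exactly {4, 7, 9, 10, 14, 17, 23} — 7 values for 7 variables — and 23 appears only in B's list, so B = 23.
Among the 6 still-open variables, 17 fits only F (and all 6 values in {4, 7, 9, 10, 14, 17} must be used), so F = 17.

17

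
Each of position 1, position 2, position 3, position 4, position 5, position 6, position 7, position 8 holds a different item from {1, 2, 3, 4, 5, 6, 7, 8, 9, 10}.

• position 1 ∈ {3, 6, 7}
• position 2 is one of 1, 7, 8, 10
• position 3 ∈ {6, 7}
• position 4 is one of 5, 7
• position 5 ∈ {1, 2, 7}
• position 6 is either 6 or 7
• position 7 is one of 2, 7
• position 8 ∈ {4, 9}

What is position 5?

1

The 2 variables position 3 and position 6 are confined to {6, 7}, which locks those values in; drop them from position 1, position 2, position 4, position 5, position 7.
That leaves position 1 = 3.
position 4 must be 5 (only option left).
position 7's domain is down to {2}, so position 7 = 2. Strike 2 from position 5.
So position 5 = 1.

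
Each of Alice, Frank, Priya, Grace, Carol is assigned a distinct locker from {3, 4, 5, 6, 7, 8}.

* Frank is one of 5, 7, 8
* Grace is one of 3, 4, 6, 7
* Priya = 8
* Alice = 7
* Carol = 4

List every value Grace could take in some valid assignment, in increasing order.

3, 6

Alice has just one choice, so Alice = 7. Eliminate 7 elsewhere: Frank, Grace.
That leaves Priya = 8. So Frank can't be 8.
Carol must be 4 (only option left). Remove 4 from Grace.
Frank has just one choice, so Frank = 5.
No further eliminations apply; Grace can still be any of 3, 6.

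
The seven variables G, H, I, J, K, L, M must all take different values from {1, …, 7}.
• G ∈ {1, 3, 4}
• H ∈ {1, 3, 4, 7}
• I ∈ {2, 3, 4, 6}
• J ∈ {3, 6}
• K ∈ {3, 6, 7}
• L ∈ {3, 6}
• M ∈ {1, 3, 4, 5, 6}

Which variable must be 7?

Among the 7 variables, 2 fits only I (and all 7 values in {1, 2, 3, 4, 5, 6, 7} must be used), so I = 2.
The 6 still-open variables together cover exactly {1, 3, 4, 5, 6, 7} — 6 values for 6 variables — and 5 appears only in M's list, so M = 5.
J and L share exactly the 2 values {3, 6}; by pigeonhole those values go to them, so strike 3, 6 from G, H, K.
So 7 goes to K.

K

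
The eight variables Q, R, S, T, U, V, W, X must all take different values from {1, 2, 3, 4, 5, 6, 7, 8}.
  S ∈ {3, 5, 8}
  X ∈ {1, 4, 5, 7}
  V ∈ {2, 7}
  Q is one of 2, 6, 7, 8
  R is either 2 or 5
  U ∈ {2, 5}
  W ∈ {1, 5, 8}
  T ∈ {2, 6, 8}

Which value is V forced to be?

The 8 variables together cover exactly {1, 2, 3, 4, 5, 6, 7, 8} — 8 values for 8 variables — and 3 appears only in S's list, so S = 3.
The 7 still-open variables together cover exactly {1, 2, 4, 5, 6, 7, 8} — 7 values for 7 variables — and 4 appears only in X's list, so X = 4.
The 6 still-open variables draw from only 6 values {1, 2, 5, 6, 7, 8}, so each is used; only W can be 1, hence W = 1.
R and U share exactly the 2 values {2, 5}; by pigeonhole those values go to them, so strike 2, 5 from Q, T, V.
So V = 7.

7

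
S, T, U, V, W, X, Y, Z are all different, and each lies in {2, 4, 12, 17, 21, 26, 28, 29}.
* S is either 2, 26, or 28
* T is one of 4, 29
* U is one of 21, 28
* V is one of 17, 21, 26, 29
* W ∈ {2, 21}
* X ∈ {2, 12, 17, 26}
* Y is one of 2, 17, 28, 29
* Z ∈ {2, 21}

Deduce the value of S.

The 8 variables draw from only 8 values {2, 4, 12, 17, 21, 26, 28, 29}, so each is used; only T can be 4, hence T = 4.
Among the 7 still-open variables, 12 fits only X (and all 7 values in {2, 12, 17, 21, 26, 28, 29} must be used), so X = 12.
W and Z share exactly the 2 values {2, 21}; by pigeonhole those values go to them, so strike 2, 21 from S, U, V, Y.
U must be 28 (only option left). Strike 28 from S, Y.
So S = 26.

26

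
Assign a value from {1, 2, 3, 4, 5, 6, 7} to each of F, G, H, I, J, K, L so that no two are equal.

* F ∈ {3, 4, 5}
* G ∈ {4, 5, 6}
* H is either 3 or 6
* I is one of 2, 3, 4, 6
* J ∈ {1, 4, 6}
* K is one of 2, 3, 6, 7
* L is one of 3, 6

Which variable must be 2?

I

The 7 variables together cover exactly {1, 2, 3, 4, 5, 6, 7} — 7 values for 7 variables — and 1 appears only in J's list, so J = 1.
The 6 still-open variables together cover exactly {2, 3, 4, 5, 6, 7} — 6 values for 6 variables — and 7 appears only in K's list, so K = 7.
Among the 5 still-open variables, 2 fits only I (and all 5 values in {2, 3, 4, 5, 6} must be used), so I = 2.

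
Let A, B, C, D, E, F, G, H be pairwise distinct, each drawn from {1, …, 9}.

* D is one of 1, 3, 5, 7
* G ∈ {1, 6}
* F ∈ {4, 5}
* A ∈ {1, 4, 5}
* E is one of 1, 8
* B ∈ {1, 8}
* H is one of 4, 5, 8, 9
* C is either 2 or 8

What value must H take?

9

B and E between them cover only {1, 8} — a naked pair. Remove those values from A, C, D, G, H.
That leaves C = 2.
G has just one choice, so G = 6.
The 2 variables A and F are confined to {4, 5}, which locks those values in; drop them from D, H.
So H = 9.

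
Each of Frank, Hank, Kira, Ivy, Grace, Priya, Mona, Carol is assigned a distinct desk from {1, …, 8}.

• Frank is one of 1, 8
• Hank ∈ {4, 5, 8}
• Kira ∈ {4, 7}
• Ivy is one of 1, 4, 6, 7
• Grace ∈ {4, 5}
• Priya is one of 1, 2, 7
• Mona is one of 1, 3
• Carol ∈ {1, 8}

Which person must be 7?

The 8 variables draw from only 8 values {1, 2, 3, 4, 5, 6, 7, 8}, so each is used; only Priya can be 2, hence Priya = 2.
The 7 still-open variables draw from only 7 values {1, 3, 4, 5, 6, 7, 8}, so each is used; only Mona can be 3, hence Mona = 3.
The 6 still-open variables together cover exactly {1, 4, 5, 6, 7, 8} — 6 values for 6 variables — and 6 appears only in Ivy's list, so Ivy = 6.
Among the 5 still-open variables, 7 fits only Kira (and all 5 values in {1, 4, 5, 7, 8} must be used), so Kira = 7.

Kira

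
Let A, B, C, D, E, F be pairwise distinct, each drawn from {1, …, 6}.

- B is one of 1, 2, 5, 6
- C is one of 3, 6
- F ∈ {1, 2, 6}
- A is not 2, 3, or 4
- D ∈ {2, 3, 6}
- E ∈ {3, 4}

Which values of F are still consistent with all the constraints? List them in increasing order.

Among the 6 variables, 4 fits only E (and all 6 values in {1, 2, 3, 4, 5, 6} must be used), so E = 4.
No further eliminations apply; F can still be any of 1, 2, 6.

1, 2, 6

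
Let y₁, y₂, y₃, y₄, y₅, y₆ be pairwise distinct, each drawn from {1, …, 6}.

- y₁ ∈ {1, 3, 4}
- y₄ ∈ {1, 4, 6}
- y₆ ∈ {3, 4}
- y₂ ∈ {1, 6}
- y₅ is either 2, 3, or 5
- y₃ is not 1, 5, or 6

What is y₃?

2

The 6 variables draw from only 6 values {1, 2, 3, 4, 5, 6}, so each is used; only y₅ can be 5, hence y₅ = 5.
The 5 still-open variables draw from only 5 values {1, 2, 3, 4, 6}, so each is used; only y₃ can be 2, hence y₃ = 2.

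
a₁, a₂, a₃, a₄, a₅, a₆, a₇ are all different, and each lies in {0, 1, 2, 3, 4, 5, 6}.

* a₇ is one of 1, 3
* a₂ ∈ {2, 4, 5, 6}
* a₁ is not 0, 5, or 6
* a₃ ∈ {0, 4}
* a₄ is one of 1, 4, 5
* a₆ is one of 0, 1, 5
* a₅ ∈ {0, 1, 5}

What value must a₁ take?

2

The 7 variables together cover exactly {0, 1, 2, 3, 4, 5, 6} — 7 values for 7 variables — and 6 appears only in a₂'s list, so a₂ = 6.
The 6 still-open variables draw from only 6 values {0, 1, 2, 3, 4, 5}, so each is used; only a₁ can be 2, hence a₁ = 2.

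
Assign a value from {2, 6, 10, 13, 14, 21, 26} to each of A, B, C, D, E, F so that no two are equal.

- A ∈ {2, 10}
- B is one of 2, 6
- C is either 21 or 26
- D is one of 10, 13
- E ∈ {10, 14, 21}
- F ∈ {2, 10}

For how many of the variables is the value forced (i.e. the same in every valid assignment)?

2

A and F share exactly the 2 values {2, 10}; by pigeonhole those values go to them, so strike 2, 10 from B, D, E.
That leaves B = 6.
D's domain is down to {13}, so D = 13.
Determined: B=6, D=13. The other variables each still have more than one consistent value. That makes 2.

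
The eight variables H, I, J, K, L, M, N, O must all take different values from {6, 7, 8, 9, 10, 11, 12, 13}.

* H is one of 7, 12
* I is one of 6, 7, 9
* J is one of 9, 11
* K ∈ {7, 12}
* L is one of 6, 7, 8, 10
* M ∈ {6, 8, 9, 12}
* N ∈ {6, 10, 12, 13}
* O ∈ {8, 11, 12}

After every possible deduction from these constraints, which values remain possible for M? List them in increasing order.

6, 8, 9

The 8 variables draw from only 8 values {6, 7, 8, 9, 10, 11, 12, 13}, so each is used; only N can be 13, hence N = 13.
Among the 7 still-open variables, 10 fits only L (and all 7 values in {6, 7, 8, 9, 10, 11, 12} must be used), so L = 10.
The 2 variables H and K are confined to {7, 12}, which locks those values in; drop them from I, M, O.
No further eliminations apply; M can still be any of 6, 8, 9.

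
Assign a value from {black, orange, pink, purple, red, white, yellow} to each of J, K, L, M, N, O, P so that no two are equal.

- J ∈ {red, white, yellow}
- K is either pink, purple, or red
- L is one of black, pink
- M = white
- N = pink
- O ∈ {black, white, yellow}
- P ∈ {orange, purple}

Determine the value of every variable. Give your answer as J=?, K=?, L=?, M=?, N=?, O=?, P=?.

M must be white (only option left). Eliminate white elsewhere: J, O.
That leaves N = pink. Remove pink from K, L.
L must be black (only option left). Remove black from O.
O must be yellow (only option left). Remove yellow from J.
J's domain is down to {red}, so J = red. Remove red from K.
K has just one choice, so K = purple. So P can't be purple.
P has just one choice, so P = orange.

J=red, K=purple, L=black, M=white, N=pink, O=yellow, P=orange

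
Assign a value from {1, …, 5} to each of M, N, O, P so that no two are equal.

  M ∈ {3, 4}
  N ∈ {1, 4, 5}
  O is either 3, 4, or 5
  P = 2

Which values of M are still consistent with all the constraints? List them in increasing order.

3, 4

P must be 2 (only option left).
No further eliminations apply; M can still be any of 3, 4.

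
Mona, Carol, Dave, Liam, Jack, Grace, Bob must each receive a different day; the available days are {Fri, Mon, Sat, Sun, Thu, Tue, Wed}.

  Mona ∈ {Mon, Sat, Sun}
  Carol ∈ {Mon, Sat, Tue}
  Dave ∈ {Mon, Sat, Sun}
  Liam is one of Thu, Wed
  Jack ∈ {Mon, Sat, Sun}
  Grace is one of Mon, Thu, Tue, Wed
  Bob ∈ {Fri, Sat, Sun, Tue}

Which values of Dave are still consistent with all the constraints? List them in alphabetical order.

Mon, Sat, Sun

The 7 variables draw from only 7 values {Fri, Mon, Sat, Sun, Thu, Tue, Wed}, so each is used; only Bob can be Fri, hence Bob = Fri.
The 3 variables Mona, Dave, Jack are confined to {Mon, Sat, Sun}, which locks those values in; drop them from Carol, Grace.
Carol's domain is down to {Tue}, so Carol = Tue. Eliminate Tue elsewhere: Grace.
No further eliminations apply; Dave can still be any of Mon, Sat, Sun.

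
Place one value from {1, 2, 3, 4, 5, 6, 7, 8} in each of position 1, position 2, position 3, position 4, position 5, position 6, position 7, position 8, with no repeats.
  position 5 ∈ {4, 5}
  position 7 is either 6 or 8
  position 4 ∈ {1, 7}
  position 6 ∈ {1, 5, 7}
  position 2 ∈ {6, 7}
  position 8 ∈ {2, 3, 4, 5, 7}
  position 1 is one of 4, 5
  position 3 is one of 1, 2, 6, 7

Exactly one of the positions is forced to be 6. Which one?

position 2

Among the 8 variables, 3 fits only position 8 (and all 8 values in {1, 2, 3, 4, 5, 6, 7, 8} must be used), so position 8 = 3.
The 7 still-open variables draw from only 7 values {1, 2, 4, 5, 6, 7, 8}, so each is used; only position 3 can be 2, hence position 3 = 2.
Among the 6 still-open variables, 8 fits only position 7 (and all 6 values in {1, 4, 5, 6, 7, 8} must be used), so position 7 = 8.
The 5 still-open variables draw from only 5 values {1, 4, 5, 6, 7}, so each is used; only position 2 can be 6, hence position 2 = 6.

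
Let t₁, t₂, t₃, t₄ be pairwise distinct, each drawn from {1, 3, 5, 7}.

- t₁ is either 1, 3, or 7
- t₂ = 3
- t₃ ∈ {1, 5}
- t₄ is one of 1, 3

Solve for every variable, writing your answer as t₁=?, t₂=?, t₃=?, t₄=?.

t₁=7, t₂=3, t₃=5, t₄=1

t₂ must be 3 (only option left). So t₁, t₄ can't be 3.
That leaves t₄ = 1. So t₁, t₃ can't be 1.
That leaves t₁ = 7.
t₃'s domain is down to {5}, so t₃ = 5.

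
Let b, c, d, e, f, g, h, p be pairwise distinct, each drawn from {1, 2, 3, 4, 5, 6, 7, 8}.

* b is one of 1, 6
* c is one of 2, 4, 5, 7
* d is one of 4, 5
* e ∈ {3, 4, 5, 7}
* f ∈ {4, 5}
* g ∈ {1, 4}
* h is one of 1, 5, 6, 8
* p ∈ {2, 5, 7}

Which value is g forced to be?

1

Among the 8 variables, 3 fits only e (and all 8 values in {1, 2, 3, 4, 5, 6, 7, 8} must be used), so e = 3.
The 7 still-open variables together cover exactly {1, 2, 4, 5, 6, 7, 8} — 7 values for 7 variables — and 8 appears only in h's list, so h = 8.
Among the 6 still-open variables, 6 fits only b (and all 6 values in {1, 2, 4, 5, 6, 7} must be used), so b = 6.
The 5 still-open variables draw from only 5 values {1, 2, 4, 5, 7}, so each is used; only g can be 1, hence g = 1.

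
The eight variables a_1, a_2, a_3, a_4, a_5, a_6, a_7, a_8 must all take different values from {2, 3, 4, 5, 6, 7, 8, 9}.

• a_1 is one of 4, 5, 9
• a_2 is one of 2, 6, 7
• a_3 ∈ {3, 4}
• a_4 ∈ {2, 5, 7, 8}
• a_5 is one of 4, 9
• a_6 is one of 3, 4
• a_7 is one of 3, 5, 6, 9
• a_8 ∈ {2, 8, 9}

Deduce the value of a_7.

a_3 and a_6 between them cover only {3, 4} — a naked pair. Remove those values from a_1, a_5, a_7.
a_5 must be 9 (only option left). Eliminate 9 elsewhere: a_1, a_7, a_8.
That leaves a_1 = 5. Eliminate 5 elsewhere: a_4, a_7.
So a_7 = 6.

6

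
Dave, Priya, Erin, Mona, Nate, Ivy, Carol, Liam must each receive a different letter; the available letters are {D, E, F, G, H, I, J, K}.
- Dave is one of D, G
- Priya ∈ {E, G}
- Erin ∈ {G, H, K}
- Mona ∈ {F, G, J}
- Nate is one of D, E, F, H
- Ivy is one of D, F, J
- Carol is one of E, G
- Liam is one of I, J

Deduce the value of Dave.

D

Among the 8 variables, I fits only Liam (and all 8 values in {D, E, F, G, H, I, J, K} must be used), so Liam = I.
The 7 still-open variables together cover exactly {D, E, F, G, H, J, K} — 7 values for 7 variables — and K appears only in Erin's list, so Erin = K.
The 6 still-open variables draw from only 6 values {D, E, F, G, H, J}, so each is used; only Nate can be H, hence Nate = H.
The 2 variables Priya and Carol are confined to {E, G}, which locks those values in; drop them from Dave, Mona.
So Dave = D.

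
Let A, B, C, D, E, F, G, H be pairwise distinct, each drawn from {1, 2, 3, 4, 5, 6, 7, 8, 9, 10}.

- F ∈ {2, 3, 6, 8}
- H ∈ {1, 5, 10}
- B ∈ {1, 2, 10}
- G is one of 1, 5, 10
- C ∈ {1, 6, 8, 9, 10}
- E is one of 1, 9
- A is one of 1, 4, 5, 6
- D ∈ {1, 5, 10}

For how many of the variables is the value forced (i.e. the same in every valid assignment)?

2

D, G, H share exactly the 3 values {1, 5, 10}; by pigeonhole those values go to them, so strike 1, 5, 10 from A, B, C, E.
B's domain is down to {2}, so B = 2. Remove 2 from F.
That leaves E = 9. Strike 9 from C.
Determined: B=2, E=9. The other variables each still have more than one consistent value. That makes 2.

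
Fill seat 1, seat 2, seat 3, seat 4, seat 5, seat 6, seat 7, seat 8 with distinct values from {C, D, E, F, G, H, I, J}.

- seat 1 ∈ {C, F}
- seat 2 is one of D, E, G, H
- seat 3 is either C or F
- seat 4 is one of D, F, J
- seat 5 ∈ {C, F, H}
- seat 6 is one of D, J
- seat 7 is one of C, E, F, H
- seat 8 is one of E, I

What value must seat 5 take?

H

The 8 variables draw from only 8 values {C, D, E, F, G, H, I, J}, so each is used; only seat 2 can be G, hence seat 2 = G.
The 7 still-open variables together cover exactly {C, D, E, F, H, I, J} — 7 values for 7 variables — and I appears only in seat 8's list, so seat 8 = I.
Among the 6 still-open variables, E fits only seat 7 (and all 6 values in {C, D, E, F, H, J} must be used), so seat 7 = E.
The 5 still-open variables together cover exactly {C, D, F, H, J} — 5 values for 5 variables — and H appears only in seat 5's list, so seat 5 = H.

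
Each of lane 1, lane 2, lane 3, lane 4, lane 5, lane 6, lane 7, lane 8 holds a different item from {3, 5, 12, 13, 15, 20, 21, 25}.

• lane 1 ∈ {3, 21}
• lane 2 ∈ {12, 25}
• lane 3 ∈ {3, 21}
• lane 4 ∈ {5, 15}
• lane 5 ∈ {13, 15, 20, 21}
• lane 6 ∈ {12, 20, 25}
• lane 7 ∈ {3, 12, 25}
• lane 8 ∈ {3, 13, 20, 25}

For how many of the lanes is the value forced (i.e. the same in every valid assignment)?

4

The 8 variables draw from only 8 values {3, 5, 12, 13, 15, 20, 21, 25}, so each is used; only lane 4 can be 5, hence lane 4 = 5.
The 7 still-open variables together cover exactly {3, 12, 13, 15, 20, 21, 25} — 7 values for 7 variables — and 15 appears only in lane 5's list, so lane 5 = 15.
The 6 still-open variables together cover exactly {3, 12, 13, 20, 21, 25} — 6 values for 6 variables — and 13 appears only in lane 8's list, so lane 8 = 13.
Among the 5 still-open variables, 20 fits only lane 6 (and all 5 values in {3, 12, 20, 21, 25} must be used), so lane 6 = 20.
The 2 variables lane 1 and lane 3 are confined to {3, 21}, which locks those values in; drop them from lane 7.
Determined: lane 4=5, lane 5=15, lane 6=20, lane 8=13. The other lanes each still have more than one consistent value. That makes 4.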